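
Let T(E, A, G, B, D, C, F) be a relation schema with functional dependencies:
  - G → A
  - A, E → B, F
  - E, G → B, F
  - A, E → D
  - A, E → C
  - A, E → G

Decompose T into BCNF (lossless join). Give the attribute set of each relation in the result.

{A, G}; {B, C, D, E, F, G}

Candidate keys of the original relation: {A, E}, {E, G}.
Within {A, B, C, D, E, F, G}: {G}⁺ ∩ {A, B, C, D, E, F, G} = {A, G}, not the whole set, so G → A violates BCNF; decompose into {A, G} and {B, C, D, E, F, G}.
{A, G}: every determinant is a superkey — BCNF.
{B, C, D, E, F, G}: every determinant is a superkey — BCNF.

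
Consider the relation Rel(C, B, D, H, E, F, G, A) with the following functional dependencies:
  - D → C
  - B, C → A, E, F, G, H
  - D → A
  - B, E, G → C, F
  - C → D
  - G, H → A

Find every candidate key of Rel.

{B, C}, {B, D}, {B, E, G}

{B} never appears on the right of any FD, so every key must include it.
{B, C}⁺ = {A, B, C, D, E, F, G, H}, which is every attribute, so {B, C} is a candidate key.
{B, D}⁺ = {A, B, C, D, E, F, G, H}, which is every attribute, so {B, D} is a candidate key.
{B, E, G}⁺ = {A, B, C, D, E, F, G, H}, which is every attribute, so {B, E, G} is a candidate key.
These are minimal and exhaustive — every other superkey contains one of them.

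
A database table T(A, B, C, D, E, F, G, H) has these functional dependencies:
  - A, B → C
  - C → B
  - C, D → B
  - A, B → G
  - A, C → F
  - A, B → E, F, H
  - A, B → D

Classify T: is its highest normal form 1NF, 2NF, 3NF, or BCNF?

Candidate keys: {A, B}, {A, C}. Prime attributes: {A, B, C}.
C → B: {C}⁺ = {B, C}, which is not all of the attributes, so the left side is not a superkey — BCNF is violated.
Its right-hand attributes {B} are all prime, as are those of every other non-superkey FD — the relation is in 3NF.

3NF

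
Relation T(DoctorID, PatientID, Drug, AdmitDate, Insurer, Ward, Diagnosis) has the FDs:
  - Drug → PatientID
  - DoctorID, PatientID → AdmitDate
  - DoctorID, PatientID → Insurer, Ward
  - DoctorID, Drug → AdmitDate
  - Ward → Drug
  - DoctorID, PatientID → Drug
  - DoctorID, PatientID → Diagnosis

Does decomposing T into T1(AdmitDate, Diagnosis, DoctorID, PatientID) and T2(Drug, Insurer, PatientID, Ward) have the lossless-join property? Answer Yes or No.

The shared attributes are {PatientID} and {PatientID}⁺ = {PatientID}.
The closure covers neither T1 nor T2 entirely; the join is not lossless.

No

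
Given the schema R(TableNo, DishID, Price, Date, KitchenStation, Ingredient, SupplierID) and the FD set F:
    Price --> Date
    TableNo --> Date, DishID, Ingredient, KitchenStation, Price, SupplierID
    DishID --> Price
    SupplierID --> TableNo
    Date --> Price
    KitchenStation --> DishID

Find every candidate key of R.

Closure of {SupplierID} is {Date, DishID, Ingredient, KitchenStation, Price, SupplierID, TableNo}, the whole schema; {SupplierID} is a candidate key.
Closure of {TableNo} is {Date, DishID, Ingredient, KitchenStation, Price, SupplierID, TableNo}, the whole schema; {TableNo} is a candidate key.
These are minimal and exhaustive — every other superkey contains one of them.

{SupplierID}, {TableNo}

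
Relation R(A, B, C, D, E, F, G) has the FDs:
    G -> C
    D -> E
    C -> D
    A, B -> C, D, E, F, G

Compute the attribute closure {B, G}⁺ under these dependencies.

{B, C, D, E, G}

Start with {B, G}.
G -> C applies; add {C} → now {B, C, G}.
C -> D applies; add {D} → now {B, C, D, G}.
D -> E applies; add {E} → now {B, C, D, E, G}.
No further FD applies.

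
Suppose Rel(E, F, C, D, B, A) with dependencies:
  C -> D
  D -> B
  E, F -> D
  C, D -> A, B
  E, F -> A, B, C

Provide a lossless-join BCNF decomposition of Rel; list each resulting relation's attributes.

{A, C, D}; {B, D}; {C, E, F}

Candidate key of the original relation: {E, F}.
In {A, B, C, D, E, F}, {C} is not a superkey ({C}⁺ restricted to this set is {A, B, C, D}), so split on C -> A, B, D into {A, B, C, D} and {C, E, F}.
In {A, B, C, D}, {D} is not a superkey ({D}⁺ restricted to this set is {B, D}), so split on D -> B into {B, D} and {A, C, D}.
{B, D} has no BCNF violation.
{A, C, D} has no BCNF violation.
{C, E, F} has no BCNF violation.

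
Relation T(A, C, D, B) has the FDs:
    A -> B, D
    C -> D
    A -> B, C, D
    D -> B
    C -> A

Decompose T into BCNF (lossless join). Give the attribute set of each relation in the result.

{A, C, D}; {B, D}

Candidate keys of the original relation: {A}, {C}.
In {A, B, C, D}, {D} is not a superkey ({D}⁺ restricted to this set is {B, D}), so split on D -> B into {B, D} and {A, C, D}.
{B, D} is in BCNF.
{A, C, D} is in BCNF.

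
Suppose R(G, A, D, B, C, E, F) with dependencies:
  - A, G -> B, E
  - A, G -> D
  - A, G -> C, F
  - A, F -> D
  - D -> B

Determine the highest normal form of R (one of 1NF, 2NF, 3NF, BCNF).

2NF

Candidate key: {A, G}. Prime attributes: {A, G}.
For A, F -> D we have {A, F}⁺ = {A, B, D, F}; {A, F} is not a superkey, so BCNF fails.
A, F -> D has non-prime {D} on the right and a non-superkey on the left, so 3NF fails.
No proper subset of a key has a non-prime attribute in its closure, so there is no partial dependency; 2NF holds.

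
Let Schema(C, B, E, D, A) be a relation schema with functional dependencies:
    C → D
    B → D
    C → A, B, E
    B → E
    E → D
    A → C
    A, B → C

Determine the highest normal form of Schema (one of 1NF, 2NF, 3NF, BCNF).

Candidate keys: {A}, {C}. Prime attributes: {A, C}.
B → D breaks BCNF: {B}⁺ = {B, D, E}, so {B} is not a superkey.
B → D determines the non-prime attribute {D} from a non-superkey — 3NF is violated.
Every candidate key is a single attribute, so no partial dependency is possible; 2NF holds.

2NF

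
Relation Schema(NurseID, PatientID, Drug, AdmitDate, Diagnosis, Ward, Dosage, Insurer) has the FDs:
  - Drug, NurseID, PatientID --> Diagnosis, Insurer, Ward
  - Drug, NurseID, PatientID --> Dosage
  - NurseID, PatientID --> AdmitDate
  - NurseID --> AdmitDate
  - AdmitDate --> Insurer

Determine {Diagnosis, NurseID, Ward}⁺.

{AdmitDate, Diagnosis, Insurer, NurseID, Ward}

Start with {Diagnosis, NurseID, Ward}.
NurseID --> AdmitDate applies; add {AdmitDate} → now {AdmitDate, Diagnosis, NurseID, Ward}.
AdmitDate --> Insurer applies; add {Insurer} → now {AdmitDate, Diagnosis, Insurer, NurseID, Ward}.
No further FD applies.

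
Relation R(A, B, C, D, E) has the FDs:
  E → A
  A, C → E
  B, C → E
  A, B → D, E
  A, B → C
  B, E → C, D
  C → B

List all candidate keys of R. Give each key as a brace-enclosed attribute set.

{A, B}, {B, E}, {C}

{C}⁺ = {A, B, C, D, E}, which is every attribute, so {C} is a candidate key.
{A, B}⁺ = {A, B, C, D, E}, which is every attribute, so {A, B} is a candidate key.
{B, E}⁺ = {A, B, C, D, E}, which is every attribute, so {B, E} is a candidate key.
Any other superkey properly contains one of these, so there are no further candidate keys.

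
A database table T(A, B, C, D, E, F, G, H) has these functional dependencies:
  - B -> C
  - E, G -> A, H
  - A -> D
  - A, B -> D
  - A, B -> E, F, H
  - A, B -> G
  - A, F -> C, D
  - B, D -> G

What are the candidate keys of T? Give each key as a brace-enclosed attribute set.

Attributes never on any right-hand side: {B} — every candidate key must contain it.
Closure of {A, B} is {A, B, C, D, E, F, G, H}, the whole schema; {A, B} is a candidate key.
Closure of {B, D, E} is {A, B, C, D, E, F, G, H}, the whole schema; {B, D, E} is a candidate key.
Closure of {B, E, G} is {A, B, C, D, E, F, G, H}, the whole schema; {B, E, G} is a candidate key.
No proper subset of any of these is a key, and no other minimal superkey exists.

{A, B}, {B, D, E}, {B, E, G}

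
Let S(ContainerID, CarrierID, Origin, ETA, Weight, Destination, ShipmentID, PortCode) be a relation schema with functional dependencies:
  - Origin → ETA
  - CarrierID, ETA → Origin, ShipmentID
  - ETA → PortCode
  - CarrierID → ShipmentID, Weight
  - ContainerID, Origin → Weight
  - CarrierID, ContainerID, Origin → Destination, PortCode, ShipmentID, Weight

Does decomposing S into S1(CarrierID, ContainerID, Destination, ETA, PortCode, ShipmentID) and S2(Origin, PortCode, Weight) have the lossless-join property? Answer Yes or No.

Common attributes: {PortCode}; their closure is {PortCode}.
Neither S1 nor S2 is contained in that closure, so the decomposition is lossy.

No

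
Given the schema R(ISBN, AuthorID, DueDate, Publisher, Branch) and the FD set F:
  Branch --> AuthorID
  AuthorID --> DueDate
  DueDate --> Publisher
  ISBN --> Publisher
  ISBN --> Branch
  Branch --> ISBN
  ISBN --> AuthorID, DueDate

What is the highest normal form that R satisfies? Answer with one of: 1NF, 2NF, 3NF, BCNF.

Candidate keys: {Branch}, {ISBN}. Prime attributes: {Branch, ISBN}.
AuthorID --> DueDate: {AuthorID}⁺ = {AuthorID, DueDate, Publisher}, which is not all of the attributes, so the left side is not a superkey — BCNF is violated.
Because {DueDate} is non-prime and the left side of AuthorID --> DueDate is not a superkey, the relation is not in 3NF.
Every candidate key is a single attribute, so no partial dependency is possible; 2NF holds.

2NF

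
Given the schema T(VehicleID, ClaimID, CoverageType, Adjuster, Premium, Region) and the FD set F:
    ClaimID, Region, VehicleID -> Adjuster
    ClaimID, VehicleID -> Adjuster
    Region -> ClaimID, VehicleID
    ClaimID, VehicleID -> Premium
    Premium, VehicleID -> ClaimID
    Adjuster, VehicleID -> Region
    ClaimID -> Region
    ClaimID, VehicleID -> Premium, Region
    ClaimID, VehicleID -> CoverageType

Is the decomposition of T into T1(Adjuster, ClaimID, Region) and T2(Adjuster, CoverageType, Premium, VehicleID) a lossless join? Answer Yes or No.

The shared attributes are {Adjuster} and {Adjuster}⁺ = {Adjuster}.
T1 ⊄ {Adjuster} and T2 ⊄ {Adjuster}, so the split is lossy.

No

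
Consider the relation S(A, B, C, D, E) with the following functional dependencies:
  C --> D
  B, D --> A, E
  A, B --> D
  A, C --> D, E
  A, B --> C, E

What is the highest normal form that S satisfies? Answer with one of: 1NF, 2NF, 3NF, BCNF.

Candidate keys: {A, B}, {B, C}, {B, D}. Prime attributes: {A, B, C, D}.
C --> D breaks BCNF: {C}⁺ = {C, D}, so {C} is not a superkey.
A, C --> D, E has non-prime {E} on the right and a non-superkey on the left, so 3NF fails.
No proper subset of a key has a non-prime attribute in its closure, so there is no partial dependency; 2NF holds.

2NF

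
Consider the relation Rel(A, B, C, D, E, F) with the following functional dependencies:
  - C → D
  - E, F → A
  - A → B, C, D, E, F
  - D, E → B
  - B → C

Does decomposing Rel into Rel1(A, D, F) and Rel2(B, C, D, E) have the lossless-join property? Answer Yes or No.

Common attributes: {D}; their closure is {D}.
The closure covers neither Rel1 nor Rel2 entirely; the join is not lossless.

No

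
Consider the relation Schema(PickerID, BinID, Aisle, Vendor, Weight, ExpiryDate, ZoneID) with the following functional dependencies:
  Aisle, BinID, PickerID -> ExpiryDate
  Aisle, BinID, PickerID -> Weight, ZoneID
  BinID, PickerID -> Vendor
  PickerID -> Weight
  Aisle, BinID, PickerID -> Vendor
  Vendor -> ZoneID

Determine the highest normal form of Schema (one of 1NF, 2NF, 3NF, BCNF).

1NF

Candidate key: {Aisle, BinID, PickerID}. Prime attributes: {Aisle, BinID, PickerID}.
For BinID, PickerID -> Vendor we have {BinID, PickerID}⁺ = {BinID, PickerID, Vendor, Weight, ZoneID}; {BinID, PickerID} is not a superkey, so BCNF fails.
Because {Vendor} is non-prime and the left side of BinID, PickerID -> Vendor is not a superkey, the relation is not in 3NF.
Since {PickerID} ⊂ {Aisle, BinID, PickerID} and {PickerID}⁺ ⊇ {Weight} with {Weight} non-prime, there is a partial dependency; 2NF fails.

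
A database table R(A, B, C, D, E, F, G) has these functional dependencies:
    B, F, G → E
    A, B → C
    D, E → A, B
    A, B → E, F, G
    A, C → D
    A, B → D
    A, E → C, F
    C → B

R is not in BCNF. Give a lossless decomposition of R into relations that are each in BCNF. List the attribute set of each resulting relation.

Candidate keys of the original relation: {A, B}, {A, C}, {A, E}, {B, D, F, G}, {C, D, F, G}, {D, E}.
In {A, B, C, D, E, F, G}, {B, F, G} is not a superkey ({B, F, G}⁺ restricted to this set is {B, E, F, G}), so split on B, F, G → E into {B, E, F, G} and {A, B, C, D, F, G}.
{B, E, F, G} is in BCNF.
In {A, B, C, D, F, G}, {C} is not a superkey ({C}⁺ restricted to this set is {B, C}), so split on C → B into {B, C} and {A, C, D, F, G}.
{B, C} is in BCNF.
{A, C, D, F, G} is in BCNF.

{A, C, D, F, G}; {B, C}; {B, E, F, G}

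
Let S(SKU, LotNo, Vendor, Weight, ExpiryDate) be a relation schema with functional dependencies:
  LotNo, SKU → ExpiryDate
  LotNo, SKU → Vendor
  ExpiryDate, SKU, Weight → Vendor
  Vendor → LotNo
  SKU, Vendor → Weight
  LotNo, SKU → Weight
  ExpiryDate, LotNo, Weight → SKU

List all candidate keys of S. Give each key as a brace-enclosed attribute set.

{ExpiryDate, LotNo, Weight}, {ExpiryDate, SKU, Weight}, {ExpiryDate, Vendor, Weight}, {LotNo, SKU}, {SKU, Vendor}

{LotNo, SKU}⁺ = {ExpiryDate, LotNo, SKU, Vendor, Weight} — all of the relation — so {LotNo, SKU} is a candidate key.
{SKU, Vendor}⁺ = {ExpiryDate, LotNo, SKU, Vendor, Weight} — all of the relation — so {SKU, Vendor} is a candidate key.
{ExpiryDate, LotNo, Weight}⁺ = {ExpiryDate, LotNo, SKU, Vendor, Weight} — all of the relation — so {ExpiryDate, LotNo, Weight} is a candidate key.
{ExpiryDate, SKU, Weight}⁺ = {ExpiryDate, LotNo, SKU, Vendor, Weight} — all of the relation — so {ExpiryDate, SKU, Weight} is a candidate key.
{ExpiryDate, Vendor, Weight}⁺ = {ExpiryDate, LotNo, SKU, Vendor, Weight} — all of the relation — so {ExpiryDate, Vendor, Weight} is a candidate key.
These are minimal and exhaustive — every other superkey contains one of them.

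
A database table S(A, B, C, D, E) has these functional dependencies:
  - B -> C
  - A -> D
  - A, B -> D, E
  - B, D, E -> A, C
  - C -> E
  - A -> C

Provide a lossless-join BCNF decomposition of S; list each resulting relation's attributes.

{A, B}; {A, D}; {B, C}; {C, E}

Candidate keys of the original relation: {A, B}, {B, D}.
In {A, B, C, D, E}, {B} is not a superkey ({B}⁺ restricted to this set is {B, C, E}), so split on B -> C, E into {B, C, E} and {A, B, D}.
In {B, C, E}, {C} is not a superkey ({C}⁺ restricted to this set is {C, E}), so split on C -> E into {C, E} and {B, C}.
{C, E}: every determinant is a superkey — BCNF.
{B, C}: every determinant is a superkey — BCNF.
In {A, B, D}, {A} is not a superkey ({A}⁺ restricted to this set is {A, D}), so split on A -> D into {A, D} and {A, B}.
{A, D}: every determinant is a superkey — BCNF.
{A, B}: every determinant is a superkey — BCNF.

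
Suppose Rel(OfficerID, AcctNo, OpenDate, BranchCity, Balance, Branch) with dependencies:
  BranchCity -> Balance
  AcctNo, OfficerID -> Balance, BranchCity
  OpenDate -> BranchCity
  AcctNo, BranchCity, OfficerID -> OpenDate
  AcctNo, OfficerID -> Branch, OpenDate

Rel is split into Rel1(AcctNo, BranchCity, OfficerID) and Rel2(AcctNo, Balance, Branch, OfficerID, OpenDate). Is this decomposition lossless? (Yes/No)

Common attributes: {AcctNo, OfficerID}; their closure is {AcctNo, Balance, Branch, BranchCity, OfficerID, OpenDate}.
This includes all of Rel1, so the common attributes are a superkey of Rel1 — the join is lossless.

Yes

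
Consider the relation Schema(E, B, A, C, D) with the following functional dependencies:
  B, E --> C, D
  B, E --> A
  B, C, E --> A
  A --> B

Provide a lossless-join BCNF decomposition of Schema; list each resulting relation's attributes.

{A, B}; {A, C, D, E}

Candidate keys of the original relation: {A, E}, {B, E}.
{A, B, C, D, E}: {A} determines {A, B} here but is not a superkey — split on A --> B, giving {A, B} and {A, C, D, E}.
{A, B}: every determinant is a superkey — BCNF.
{A, C, D, E}: every determinant is a superkey — BCNF.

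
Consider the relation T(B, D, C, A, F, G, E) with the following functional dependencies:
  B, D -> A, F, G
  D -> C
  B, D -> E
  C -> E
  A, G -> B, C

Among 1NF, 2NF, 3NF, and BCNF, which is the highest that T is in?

Candidate keys: {A, D, G}, {B, D}. Prime attributes: {A, B, D, G}.
D -> C breaks BCNF: {D}⁺ = {C, D, E}, so {D} is not a superkey.
D -> C has non-prime {C} on the right and a non-superkey on the left, so 3NF fails.
The proper key subset {D} of {B, D} determines non-prime {C, E}, so the relation is not even in 2NF.

1NF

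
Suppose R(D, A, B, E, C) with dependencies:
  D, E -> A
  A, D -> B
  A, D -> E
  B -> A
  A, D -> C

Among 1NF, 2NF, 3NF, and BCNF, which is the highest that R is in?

Candidate keys: {A, D}, {B, D}, {D, E}. Prime attributes: {A, B, D, E}.
B -> A breaks BCNF: {B}⁺ = {A, B}, so {B} is not a superkey.
Its right-hand attributes {A} are all prime, as are those of every other non-superkey FD — the relation is in 3NF.

3NF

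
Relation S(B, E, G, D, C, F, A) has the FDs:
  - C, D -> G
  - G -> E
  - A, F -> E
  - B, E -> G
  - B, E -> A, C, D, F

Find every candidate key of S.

{A, B, F}, {B, C, D}, {B, E}, {B, G}

Attributes never on any right-hand side: {B} — every candidate key must contain it.
{B, E} is a candidate key since {B, E}⁺ = {A, B, C, D, E, F, G} covers every attribute.
{B, G} is a candidate key since {B, G}⁺ = {A, B, C, D, E, F, G} covers every attribute.
{A, B, F} is a candidate key since {A, B, F}⁺ = {A, B, C, D, E, F, G} covers every attribute.
{B, C, D} is a candidate key since {B, C, D}⁺ = {A, B, C, D, E, F, G} covers every attribute.
These are minimal and exhaustive — every other superkey contains one of them.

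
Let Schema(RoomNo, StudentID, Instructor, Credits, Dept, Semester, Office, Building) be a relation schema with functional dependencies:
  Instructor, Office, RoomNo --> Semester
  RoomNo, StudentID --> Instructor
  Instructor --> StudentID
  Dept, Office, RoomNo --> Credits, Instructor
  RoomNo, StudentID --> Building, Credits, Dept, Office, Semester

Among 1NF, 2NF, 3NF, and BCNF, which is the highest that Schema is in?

Candidate keys: {Dept, Office, RoomNo}, {Instructor, RoomNo}, {RoomNo, StudentID}. Prime attributes: {Dept, Instructor, Office, RoomNo, StudentID}.
For Instructor --> StudentID we have {Instructor}⁺ = {Instructor, StudentID}; {Instructor} is not a superkey, so BCNF fails.
Since {StudentID} ⊆ prime attributes and every other non-superkey FD also has a prime right side, the schema is in 3NF.

3NF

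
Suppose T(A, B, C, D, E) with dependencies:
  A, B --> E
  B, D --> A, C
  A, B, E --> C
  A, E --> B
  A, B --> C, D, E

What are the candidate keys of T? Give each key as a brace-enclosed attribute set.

{A, B}, {A, E}, {B, D}

{A, B}⁺ = {A, B, C, D, E}, which is every attribute, so {A, B} is a candidate key.
{A, E}⁺ = {A, B, C, D, E}, which is every attribute, so {A, E} is a candidate key.
{B, D}⁺ = {A, B, C, D, E}, which is every attribute, so {B, D} is a candidate key.
Any other superkey properly contains one of these, so there are no further candidate keys.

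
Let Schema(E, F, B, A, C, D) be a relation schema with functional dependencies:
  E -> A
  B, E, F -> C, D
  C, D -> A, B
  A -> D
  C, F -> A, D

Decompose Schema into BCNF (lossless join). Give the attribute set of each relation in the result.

{A, D}; {A, E}; {B, C, F}; {C, E, F}

Candidate keys of the original relation: {B, E, F}, {C, E, F}.
In {A, B, C, D, E, F}, {E} is not a superkey ({E}⁺ restricted to this set is {A, D, E}), so split on E -> A, D into {A, D, E} and {B, C, E, F}.
In {A, D, E}, {A} is not a superkey ({A}⁺ restricted to this set is {A, D}), so split on A -> D into {A, D} and {A, E}.
{A, D} is in BCNF.
{A, E} is in BCNF.
In {B, C, E, F}, {C, F} is not a superkey ({C, F}⁺ restricted to this set is {B, C, F}), so split on C, F -> B into {B, C, F} and {C, E, F}.
{B, C, F} is in BCNF.
{C, E, F} is in BCNF.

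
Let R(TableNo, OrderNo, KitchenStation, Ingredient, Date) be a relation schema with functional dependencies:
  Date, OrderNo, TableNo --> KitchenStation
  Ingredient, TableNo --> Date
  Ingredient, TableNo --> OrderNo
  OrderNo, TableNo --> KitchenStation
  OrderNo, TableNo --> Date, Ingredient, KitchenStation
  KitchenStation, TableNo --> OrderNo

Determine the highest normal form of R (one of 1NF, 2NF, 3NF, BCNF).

BCNF

Candidate keys: {Ingredient, TableNo}, {KitchenStation, TableNo}, {OrderNo, TableNo}. Prime attributes: {Ingredient, KitchenStation, OrderNo, TableNo}.
Each dependency's left side is a superkey — BCNF holds.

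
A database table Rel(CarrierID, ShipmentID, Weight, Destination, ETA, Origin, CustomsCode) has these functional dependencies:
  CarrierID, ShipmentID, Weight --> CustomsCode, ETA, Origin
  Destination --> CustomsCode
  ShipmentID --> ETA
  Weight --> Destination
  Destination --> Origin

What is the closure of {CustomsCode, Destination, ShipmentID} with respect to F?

{CustomsCode, Destination, ETA, Origin, ShipmentID}

Start with {CustomsCode, Destination, ShipmentID}.
ShipmentID --> ETA applies; add {ETA} → now {CustomsCode, Destination, ETA, ShipmentID}.
Destination --> Origin applies; add {Origin} → now {CustomsCode, Destination, ETA, Origin, ShipmentID}.
No further FD applies.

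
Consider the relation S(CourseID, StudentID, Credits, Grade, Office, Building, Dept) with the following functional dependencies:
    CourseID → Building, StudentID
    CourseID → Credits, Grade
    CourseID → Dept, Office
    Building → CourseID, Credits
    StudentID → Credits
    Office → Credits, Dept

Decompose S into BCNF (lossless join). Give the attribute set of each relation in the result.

Candidate keys of the original relation: {Building}, {CourseID}.
In {Building, CourseID, Credits, Dept, Grade, Office, StudentID}, {StudentID} is not a superkey ({StudentID}⁺ restricted to this set is {Credits, StudentID}), so split on StudentID → Credits into {Credits, StudentID} and {Building, CourseID, Dept, Grade, Office, StudentID}.
{Credits, StudentID}: every determinant is a superkey — BCNF.
In {Building, CourseID, Dept, Grade, Office, StudentID}, {Office} is not a superkey ({Office}⁺ restricted to this set is {Dept, Office}), so split on Office → Dept into {Dept, Office} and {Building, CourseID, Grade, Office, StudentID}.
{Dept, Office}: every determinant is a superkey — BCNF.
{Building, CourseID, Grade, Office, StudentID}: every determinant is a superkey — BCNF.

{Building, CourseID, Grade, Office, StudentID}; {Credits, StudentID}; {Dept, Office}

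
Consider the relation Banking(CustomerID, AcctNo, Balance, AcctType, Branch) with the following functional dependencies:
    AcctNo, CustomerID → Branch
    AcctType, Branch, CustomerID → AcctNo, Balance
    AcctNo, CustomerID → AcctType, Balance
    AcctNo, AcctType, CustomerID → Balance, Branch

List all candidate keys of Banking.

{AcctNo, CustomerID}, {AcctType, Branch, CustomerID}

Attributes never on any right-hand side: {CustomerID} — every candidate key must contain it.
{AcctNo, CustomerID}⁺ = {AcctNo, AcctType, Balance, Branch, CustomerID} — all of the relation — so {AcctNo, CustomerID} is a candidate key.
{AcctType, Branch, CustomerID}⁺ = {AcctNo, AcctType, Balance, Branch, CustomerID} — all of the relation — so {AcctType, Branch, CustomerID} is a candidate key.
Any other superkey properly contains one of these, so there are no further candidate keys.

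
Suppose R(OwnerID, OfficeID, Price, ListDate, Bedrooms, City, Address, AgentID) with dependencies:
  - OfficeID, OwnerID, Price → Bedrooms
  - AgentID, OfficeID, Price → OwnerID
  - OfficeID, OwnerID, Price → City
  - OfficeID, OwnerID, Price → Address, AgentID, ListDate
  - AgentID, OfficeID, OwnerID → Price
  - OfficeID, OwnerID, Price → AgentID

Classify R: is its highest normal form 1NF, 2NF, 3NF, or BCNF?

BCNF

Candidate keys: {AgentID, OfficeID, OwnerID}, {AgentID, OfficeID, Price}, {OfficeID, OwnerID, Price}. Prime attributes: {AgentID, OfficeID, OwnerID, Price}.
The left-hand side of every FD is a superkey, so BCNF is satisfied.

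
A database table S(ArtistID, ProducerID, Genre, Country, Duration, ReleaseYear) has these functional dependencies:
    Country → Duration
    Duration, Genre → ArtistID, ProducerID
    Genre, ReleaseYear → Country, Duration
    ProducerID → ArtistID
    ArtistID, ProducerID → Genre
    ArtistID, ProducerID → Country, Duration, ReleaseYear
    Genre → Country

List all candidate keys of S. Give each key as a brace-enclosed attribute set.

{Genre} is a candidate key since {Genre}⁺ = {ArtistID, Country, Duration, Genre, ProducerID, ReleaseYear} covers every attribute.
{ProducerID} is a candidate key since {ProducerID}⁺ = {ArtistID, Country, Duration, Genre, ProducerID, ReleaseYear} covers every attribute.
These are minimal and exhaustive — every other superkey contains one of them.

{Genre}, {ProducerID}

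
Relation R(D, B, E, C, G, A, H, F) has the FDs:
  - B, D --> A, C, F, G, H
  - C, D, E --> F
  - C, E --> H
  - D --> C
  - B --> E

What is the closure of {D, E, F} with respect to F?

Start with {D, E, F}.
D --> C applies; add {C} → now {C, D, E, F}.
C, E --> H applies; add {H} → now {C, D, E, F, H}.
No further FD applies.

{C, D, E, F, H}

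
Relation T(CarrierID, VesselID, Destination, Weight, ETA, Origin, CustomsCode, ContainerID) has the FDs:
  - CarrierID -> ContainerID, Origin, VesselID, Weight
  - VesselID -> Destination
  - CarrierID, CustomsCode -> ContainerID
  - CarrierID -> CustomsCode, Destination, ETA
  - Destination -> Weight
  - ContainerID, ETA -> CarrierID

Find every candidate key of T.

{CarrierID}, {ContainerID, ETA}

{CarrierID}⁺ = {CarrierID, ContainerID, CustomsCode, Destination, ETA, Origin, VesselID, Weight} — all of the relation — so {CarrierID} is a candidate key.
{ContainerID, ETA}⁺ = {CarrierID, ContainerID, CustomsCode, Destination, ETA, Origin, VesselID, Weight} — all of the relation — so {ContainerID, ETA} is a candidate key.
These are minimal and exhaustive — every other superkey contains one of them.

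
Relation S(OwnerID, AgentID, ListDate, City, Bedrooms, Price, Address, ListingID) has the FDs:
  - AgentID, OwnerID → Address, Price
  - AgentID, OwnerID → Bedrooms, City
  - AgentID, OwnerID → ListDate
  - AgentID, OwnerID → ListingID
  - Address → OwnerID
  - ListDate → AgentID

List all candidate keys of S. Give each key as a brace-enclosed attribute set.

Closure of {Address, AgentID} is {Address, AgentID, Bedrooms, City, ListDate, ListingID, OwnerID, Price}, the whole schema; {Address, AgentID} is a candidate key.
Closure of {Address, ListDate} is {Address, AgentID, Bedrooms, City, ListDate, ListingID, OwnerID, Price}, the whole schema; {Address, ListDate} is a candidate key.
Closure of {AgentID, OwnerID} is {Address, AgentID, Bedrooms, City, ListDate, ListingID, OwnerID, Price}, the whole schema; {AgentID, OwnerID} is a candidate key.
Closure of {ListDate, OwnerID} is {Address, AgentID, Bedrooms, City, ListDate, ListingID, OwnerID, Price}, the whole schema; {ListDate, OwnerID} is a candidate key.
No proper subset of any of these is a key, and no other minimal superkey exists.

{Address, AgentID}, {Address, ListDate}, {AgentID, OwnerID}, {ListDate, OwnerID}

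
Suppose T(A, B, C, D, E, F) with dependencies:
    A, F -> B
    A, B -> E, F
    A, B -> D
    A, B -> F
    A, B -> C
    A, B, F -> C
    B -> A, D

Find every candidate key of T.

Closure of {B} is {A, B, C, D, E, F}, the whole schema; {B} is a candidate key.
Closure of {A, F} is {A, B, C, D, E, F}, the whole schema; {A, F} is a candidate key.
Any other superkey properly contains one of these, so there are no further candidate keys.

{A, F}, {B}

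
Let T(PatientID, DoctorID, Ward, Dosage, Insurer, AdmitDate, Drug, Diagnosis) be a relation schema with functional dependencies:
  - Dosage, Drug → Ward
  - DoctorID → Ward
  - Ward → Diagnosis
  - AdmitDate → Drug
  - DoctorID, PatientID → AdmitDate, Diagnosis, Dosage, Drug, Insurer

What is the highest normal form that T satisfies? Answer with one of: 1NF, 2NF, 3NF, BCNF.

Candidate key: {DoctorID, PatientID}. Prime attributes: {DoctorID, PatientID}.
For Dosage, Drug → Ward we have {Dosage, Drug}⁺ = {Diagnosis, Dosage, Drug, Ward}; {Dosage, Drug} is not a superkey, so BCNF fails.
Dosage, Drug → Ward determines the non-prime attribute {Ward} from a non-superkey — 3NF is violated.
The proper key subset {DoctorID} of {DoctorID, PatientID} determines non-prime {Diagnosis, Ward}, so the relation is not even in 2NF.

1NF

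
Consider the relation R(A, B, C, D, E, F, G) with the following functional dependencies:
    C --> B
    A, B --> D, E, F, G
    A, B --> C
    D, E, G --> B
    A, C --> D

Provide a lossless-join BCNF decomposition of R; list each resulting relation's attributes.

{A, C, D, E, F, G}; {B, C}

Candidate keys of the original relation: {A, B}, {A, C}, {A, D, E, G}.
{A, B, C, D, E, F, G}: {C} determines {B, C} here but is not a superkey — split on C --> B, giving {B, C} and {A, C, D, E, F, G}.
{B, C} is in BCNF.
{A, C, D, E, F, G} is in BCNF.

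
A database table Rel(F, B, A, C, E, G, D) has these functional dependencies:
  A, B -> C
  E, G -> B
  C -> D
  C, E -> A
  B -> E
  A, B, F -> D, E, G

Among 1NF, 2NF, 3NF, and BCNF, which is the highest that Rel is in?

1NF

Candidate keys: {A, B, F}, {A, E, F, G}, {B, C, F}, {C, E, F, G}. Prime attributes: {A, B, C, E, F, G}.
A, B -> C: {A, B}⁺ = {A, B, C, D, E}, which is not all of the attributes, so the left side is not a superkey — BCNF is violated.
C -> D has non-prime {D} on the right and a non-superkey on the left, so 3NF fails.
{A, B} is a proper subset of the key {A, B, F}, and {A, B}⁺ contains the non-prime attribute {D} — a partial dependency, so 2NF is violated.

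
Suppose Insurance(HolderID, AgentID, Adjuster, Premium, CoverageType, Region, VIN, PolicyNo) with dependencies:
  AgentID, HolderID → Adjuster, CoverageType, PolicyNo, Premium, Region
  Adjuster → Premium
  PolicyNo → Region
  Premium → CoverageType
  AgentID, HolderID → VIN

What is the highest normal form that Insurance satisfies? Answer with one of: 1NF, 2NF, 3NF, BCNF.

Candidate key: {AgentID, HolderID}. Prime attributes: {AgentID, HolderID}.
For Adjuster → Premium we have {Adjuster}⁺ = {Adjuster, CoverageType, Premium}; {Adjuster} is not a superkey, so BCNF fails.
Because {Premium} is non-prime and the left side of Adjuster → Premium is not a superkey, the relation is not in 3NF.
No non-prime attribute depends on a proper subset of any candidate key, so 2NF holds.

2NF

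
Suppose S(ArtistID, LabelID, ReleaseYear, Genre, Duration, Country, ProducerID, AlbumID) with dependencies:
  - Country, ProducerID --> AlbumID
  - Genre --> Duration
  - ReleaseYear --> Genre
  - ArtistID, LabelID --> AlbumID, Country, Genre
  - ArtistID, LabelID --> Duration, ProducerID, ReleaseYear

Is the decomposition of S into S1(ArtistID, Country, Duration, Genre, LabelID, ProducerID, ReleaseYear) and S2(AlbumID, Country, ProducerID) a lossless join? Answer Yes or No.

Yes

Common attributes: {Country, ProducerID}; their closure is {AlbumID, Country, ProducerID}.
This includes all of S2, so the common attributes are a superkey of S2 — the join is lossless.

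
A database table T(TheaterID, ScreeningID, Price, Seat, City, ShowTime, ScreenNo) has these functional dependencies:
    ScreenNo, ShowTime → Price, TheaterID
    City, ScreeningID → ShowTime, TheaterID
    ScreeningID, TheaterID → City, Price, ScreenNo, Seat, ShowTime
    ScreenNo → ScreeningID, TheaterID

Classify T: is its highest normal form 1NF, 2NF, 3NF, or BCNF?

Candidate keys: {City, ScreeningID}, {ScreenNo}, {ScreeningID, TheaterID}. Prime attributes: {City, ScreenNo, ScreeningID, TheaterID}.
Each dependency's left side is a superkey — BCNF holds.

BCNF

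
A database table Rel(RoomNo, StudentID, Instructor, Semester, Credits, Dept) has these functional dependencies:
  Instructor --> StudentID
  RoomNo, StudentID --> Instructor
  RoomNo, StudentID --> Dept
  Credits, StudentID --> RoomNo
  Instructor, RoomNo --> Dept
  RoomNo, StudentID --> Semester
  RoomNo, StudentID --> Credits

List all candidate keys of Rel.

Closure of {Credits, Instructor} is {Credits, Dept, Instructor, RoomNo, Semester, StudentID}, the whole schema; {Credits, Instructor} is a candidate key.
Closure of {Credits, StudentID} is {Credits, Dept, Instructor, RoomNo, Semester, StudentID}, the whole schema; {Credits, StudentID} is a candidate key.
Closure of {Instructor, RoomNo} is {Credits, Dept, Instructor, RoomNo, Semester, StudentID}, the whole schema; {Instructor, RoomNo} is a candidate key.
Closure of {RoomNo, StudentID} is {Credits, Dept, Instructor, RoomNo, Semester, StudentID}, the whole schema; {RoomNo, StudentID} is a candidate key.
These are minimal and exhaustive — every other superkey contains one of them.

{Credits, Instructor}, {Credits, StudentID}, {Instructor, RoomNo}, {RoomNo, StudentID}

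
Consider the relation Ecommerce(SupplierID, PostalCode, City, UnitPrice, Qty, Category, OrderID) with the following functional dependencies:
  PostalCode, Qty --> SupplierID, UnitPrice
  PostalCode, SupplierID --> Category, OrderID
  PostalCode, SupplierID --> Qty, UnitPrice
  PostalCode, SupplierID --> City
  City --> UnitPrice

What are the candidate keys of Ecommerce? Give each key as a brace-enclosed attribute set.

Attributes never on any right-hand side: {PostalCode} — every candidate key must contain it.
{PostalCode, Qty}⁺ = {Category, City, OrderID, PostalCode, Qty, SupplierID, UnitPrice}, which is every attribute, so {PostalCode, Qty} is a candidate key.
{PostalCode, SupplierID}⁺ = {Category, City, OrderID, PostalCode, Qty, SupplierID, UnitPrice}, which is every attribute, so {PostalCode, SupplierID} is a candidate key.
These are minimal and exhaustive — every other superkey contains one of them.

{PostalCode, Qty}, {PostalCode, SupplierID}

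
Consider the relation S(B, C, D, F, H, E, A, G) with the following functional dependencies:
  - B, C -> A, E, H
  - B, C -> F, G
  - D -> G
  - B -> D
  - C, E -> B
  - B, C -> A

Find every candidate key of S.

{C} never appears on the right of any FD, so every key must include it.
Closure of {B, C} is {A, B, C, D, E, F, G, H}, the whole schema; {B, C} is a candidate key.
Closure of {C, E} is {A, B, C, D, E, F, G, H}, the whole schema; {C, E} is a candidate key.
Any other superkey properly contains one of these, so there are no further candidate keys.

{B, C}, {C, E}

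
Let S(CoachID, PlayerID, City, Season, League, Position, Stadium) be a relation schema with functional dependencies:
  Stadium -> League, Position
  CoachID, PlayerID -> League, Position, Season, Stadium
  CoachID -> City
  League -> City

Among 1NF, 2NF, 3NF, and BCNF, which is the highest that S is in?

1NF

Candidate key: {CoachID, PlayerID}. Prime attributes: {CoachID, PlayerID}.
Stadium -> League, Position breaks BCNF: {Stadium}⁺ = {City, League, Position, Stadium}, so {Stadium} is not a superkey.
Stadium -> League, Position determines the non-prime attributes {League, Position} from a non-superkey — 3NF is violated.
Since {CoachID} ⊂ {CoachID, PlayerID} and {CoachID}⁺ ⊇ {City} with {City} non-prime, there is a partial dependency; 2NF fails.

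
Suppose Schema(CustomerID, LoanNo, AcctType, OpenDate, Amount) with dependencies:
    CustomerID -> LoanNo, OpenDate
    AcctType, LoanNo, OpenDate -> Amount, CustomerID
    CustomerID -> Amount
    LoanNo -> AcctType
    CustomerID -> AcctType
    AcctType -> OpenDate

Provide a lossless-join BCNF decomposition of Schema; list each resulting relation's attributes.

{AcctType, Amount, CustomerID, LoanNo}; {AcctType, OpenDate}

Candidate keys of the original relation: {CustomerID}, {LoanNo}.
In {AcctType, Amount, CustomerID, LoanNo, OpenDate}, {AcctType} is not a superkey ({AcctType}⁺ restricted to this set is {AcctType, OpenDate}), so split on AcctType -> OpenDate into {AcctType, OpenDate} and {AcctType, Amount, CustomerID, LoanNo}.
{AcctType, OpenDate} is in BCNF.
{AcctType, Amount, CustomerID, LoanNo} is in BCNF.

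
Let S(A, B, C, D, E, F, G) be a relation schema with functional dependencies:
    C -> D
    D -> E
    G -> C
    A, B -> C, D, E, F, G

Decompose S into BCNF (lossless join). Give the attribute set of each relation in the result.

{A, B, F, G}; {C, D}; {C, G}; {D, E}

Candidate key of the original relation: {A, B}.
In {A, B, C, D, E, F, G}, {C} is not a superkey ({C}⁺ restricted to this set is {C, D, E}), so split on C -> D, E into {C, D, E} and {A, B, C, F, G}.
In {C, D, E}, {D} is not a superkey ({D}⁺ restricted to this set is {D, E}), so split on D -> E into {D, E} and {C, D}.
{D, E} has no BCNF violation.
{C, D} has no BCNF violation.
In {A, B, C, F, G}, {G} is not a superkey ({G}⁺ restricted to this set is {C, G}), so split on G -> C into {C, G} and {A, B, F, G}.
{C, G} has no BCNF violation.
{A, B, F, G} has no BCNF violation.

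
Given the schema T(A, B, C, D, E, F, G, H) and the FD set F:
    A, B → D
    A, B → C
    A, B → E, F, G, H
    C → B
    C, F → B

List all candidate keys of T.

{A} never appears on the right of any FD, so every key must include it.
Closure of {A, B} is {A, B, C, D, E, F, G, H}, the whole schema; {A, B} is a candidate key.
Closure of {A, C} is {A, B, C, D, E, F, G, H}, the whole schema; {A, C} is a candidate key.
Any other superkey properly contains one of these, so there are no further candidate keys.

{A, B}, {A, C}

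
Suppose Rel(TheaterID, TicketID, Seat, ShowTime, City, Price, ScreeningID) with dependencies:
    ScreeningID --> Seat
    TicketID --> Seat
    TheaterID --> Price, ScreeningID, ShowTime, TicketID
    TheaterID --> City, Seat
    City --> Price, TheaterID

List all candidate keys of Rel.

{City}, {TheaterID}

{City} is a candidate key since {City}⁺ = {City, Price, ScreeningID, Seat, ShowTime, TheaterID, TicketID} covers every attribute.
{TheaterID} is a candidate key since {TheaterID}⁺ = {City, Price, ScreeningID, Seat, ShowTime, TheaterID, TicketID} covers every attribute.
These are minimal and exhaustive — every other superkey contains one of them.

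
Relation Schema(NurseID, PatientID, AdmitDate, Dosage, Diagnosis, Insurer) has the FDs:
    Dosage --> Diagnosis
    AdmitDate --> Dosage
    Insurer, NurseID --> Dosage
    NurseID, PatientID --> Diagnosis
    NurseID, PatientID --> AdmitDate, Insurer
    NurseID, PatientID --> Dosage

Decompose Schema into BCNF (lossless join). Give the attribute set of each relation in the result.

Candidate key of the original relation: {NurseID, PatientID}.
In {AdmitDate, Diagnosis, Dosage, Insurer, NurseID, PatientID}, {Dosage} is not a superkey ({Dosage}⁺ restricted to this set is {Diagnosis, Dosage}), so split on Dosage --> Diagnosis into {Diagnosis, Dosage} and {AdmitDate, Dosage, Insurer, NurseID, PatientID}.
{Diagnosis, Dosage}: every determinant is a superkey — BCNF.
In {AdmitDate, Dosage, Insurer, NurseID, PatientID}, {AdmitDate} is not a superkey ({AdmitDate}⁺ restricted to this set is {AdmitDate, Dosage}), so split on AdmitDate --> Dosage into {AdmitDate, Dosage} and {AdmitDate, Insurer, NurseID, PatientID}.
{AdmitDate, Dosage}: every determinant is a superkey — BCNF.
{AdmitDate, Insurer, NurseID, PatientID}: every determinant is a superkey — BCNF.

{AdmitDate, Dosage}; {AdmitDate, Insurer, NurseID, PatientID}; {Diagnosis, Dosage}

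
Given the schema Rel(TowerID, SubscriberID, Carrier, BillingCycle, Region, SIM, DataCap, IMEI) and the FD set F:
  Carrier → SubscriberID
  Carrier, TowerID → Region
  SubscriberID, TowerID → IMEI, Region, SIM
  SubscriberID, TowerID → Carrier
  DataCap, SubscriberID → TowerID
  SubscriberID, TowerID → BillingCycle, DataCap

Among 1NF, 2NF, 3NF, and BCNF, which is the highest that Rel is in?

Candidate keys: {Carrier, DataCap}, {Carrier, TowerID}, {DataCap, SubscriberID}, {SubscriberID, TowerID}. Prime attributes: {Carrier, DataCap, SubscriberID, TowerID}.
For Carrier → SubscriberID we have {Carrier}⁺ = {Carrier, SubscriberID}; {Carrier} is not a superkey, so BCNF fails.
Since {SubscriberID} ⊆ prime attributes and every other non-superkey FD also has a prime right side, the schema is in 3NF.

3NF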